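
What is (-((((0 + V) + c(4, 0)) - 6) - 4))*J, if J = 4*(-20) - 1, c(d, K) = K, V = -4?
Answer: -1134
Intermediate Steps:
J = -81 (J = -80 - 1 = -81)
(-((((0 + V) + c(4, 0)) - 6) - 4))*J = -((((0 - 4) + 0) - 6) - 4)*(-81) = -(((-4 + 0) - 6) - 4)*(-81) = -((-4 - 6) - 4)*(-81) = -(-10 - 4)*(-81) = -1*(-14)*(-81) = 14*(-81) = -1134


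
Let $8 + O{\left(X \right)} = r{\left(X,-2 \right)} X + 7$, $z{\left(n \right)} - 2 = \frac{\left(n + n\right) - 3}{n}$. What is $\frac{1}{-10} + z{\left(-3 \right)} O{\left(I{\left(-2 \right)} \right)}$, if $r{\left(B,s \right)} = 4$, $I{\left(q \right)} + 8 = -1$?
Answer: $- \frac{1851}{10} \approx -185.1$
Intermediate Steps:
$I{\left(q \right)} = -9$ ($I{\left(q \right)} = -8 - 1 = -9$)
$z{\left(n \right)} = 2 + \frac{-3 + 2 n}{n}$ ($z{\left(n \right)} = 2 + \frac{\left(n + n\right) - 3}{n} = 2 + \frac{2 n - 3}{n} = 2 + \frac{-3 + 2 n}{n}$)
$O{\left(X \right)} = -1 + 4 X$ ($O{\left(X \right)} = -8 + \left(4 X + 7\right) = -8 + \left(7 + 4 X\right) = -1 + 4 X$)
$\frac{1}{-10} + z{\left(-3 \right)} O{\left(I{\left(-2 \right)} \right)} = \frac{1}{-10} + \left(4 - \frac{3}{-3}\right) \left(-1 + 4 \left(-9\right)\right) = - \frac{1}{10} + \left(4 - -1\right) \left(-1 - 36\right) = - \frac{1}{10} + \left(4 + 1\right) \left(-37\right) = - \frac{1}{10} + 5 \left(-37\right) = - \frac{1}{10} - 185 = - \frac{1851}{10}$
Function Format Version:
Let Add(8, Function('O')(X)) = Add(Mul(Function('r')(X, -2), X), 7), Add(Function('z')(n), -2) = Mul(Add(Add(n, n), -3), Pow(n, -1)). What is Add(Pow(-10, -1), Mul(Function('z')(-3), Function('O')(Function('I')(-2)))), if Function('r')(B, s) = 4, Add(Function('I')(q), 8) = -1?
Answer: Rational(-1851, 10) ≈ -185.10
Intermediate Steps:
Function('I')(q) = -9 (Function('I')(q) = Add(-8, -1) = -9)
Function('z')(n) = Add(2, Mul(Pow(n, -1), Add(-3, Mul(2, n)))) (Function('z')(n) = Add(2, Mul(Add(Add(n, n), -3), Pow(n, -1))) = Add(2, Mul(Add(Mul(2, n), -3), Pow(n, -1))) = Add(2, Mul(Add(-3, Mul(2, n)), Pow(n, -1))) = Add(2, Mul(Pow(n, -1), Add(-3, Mul(2, n)))))
Function('O')(X) = Add(-1, Mul(4, X)) (Function('O')(X) = Add(-8, Add(Mul(4, X), 7)) = Add(-8, Add(7, Mul(4, X))) = Add(-1, Mul(4, X)))
Add(Pow(-10, -1), Mul(Function('z')(-3), Function('O')(Function('I')(-2)))) = Add(Pow(-10, -1), Mul(Add(4, Mul(-3, Pow(-3, -1))), Add(-1, Mul(4, -9)))) = Add(Rational(-1, 10), Mul(Add(4, Mul(-3, Rational(-1, 3))), Add(-1, -36))) = Add(Rational(-1, 10), Mul(Add(4, 1), -37)) = Add(Rational(-1, 10), Mul(5, -37)) = Add(Rational(-1, 10), -185) = Rational(-1851, 10)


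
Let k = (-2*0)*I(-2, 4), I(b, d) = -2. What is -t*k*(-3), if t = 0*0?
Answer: 0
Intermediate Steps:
t = 0
k = 0 (k = -2*0*(-2) = 0*(-2) = 0)
-t*k*(-3) = -0*0*(-3) = -0*(-3) = -1*0 = 0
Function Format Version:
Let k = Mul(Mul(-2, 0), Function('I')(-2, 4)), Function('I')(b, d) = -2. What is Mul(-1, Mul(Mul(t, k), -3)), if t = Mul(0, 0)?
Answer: 0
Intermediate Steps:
t = 0
k = 0 (k = Mul(Mul(-2, 0), -2) = Mul(0, -2) = 0)
Mul(-1, Mul(Mul(t, k), -3)) = Mul(-1, Mul(Mul(0, 0), -3)) = Mul(-1, Mul(0, -3)) = Mul(-1, 0) = 0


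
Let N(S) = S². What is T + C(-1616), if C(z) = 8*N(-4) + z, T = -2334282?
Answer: -2335770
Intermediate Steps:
C(z) = 128 + z (C(z) = 8*(-4)² + z = 8*16 + z = 128 + z)
T + C(-1616) = -2334282 + (128 - 1616) = -2334282 - 1488 = -2335770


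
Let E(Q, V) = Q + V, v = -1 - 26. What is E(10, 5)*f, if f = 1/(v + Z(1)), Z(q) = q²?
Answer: -15/26 ≈ -0.57692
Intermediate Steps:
v = -27
f = -1/26 (f = 1/(-27 + 1²) = 1/(-27 + 1) = 1/(-26) = -1/26 ≈ -0.038462)
E(10, 5)*f = (10 + 5)*(-1/26) = 15*(-1/26) = -15/26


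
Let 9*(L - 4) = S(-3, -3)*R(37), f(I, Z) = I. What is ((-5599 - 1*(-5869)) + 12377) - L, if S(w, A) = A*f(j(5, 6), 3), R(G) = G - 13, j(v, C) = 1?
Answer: 12651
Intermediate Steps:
R(G) = -13 + G
S(w, A) = A (S(w, A) = A*1 = A)
L = -4 (L = 4 + (-3*(-13 + 37))/9 = 4 + (-3*24)/9 = 4 + (1/9)*(-72) = 4 - 8 = -4)
((-5599 - 1*(-5869)) + 12377) - L = ((-5599 - 1*(-5869)) + 12377) - 1*(-4) = ((-5599 + 5869) + 12377) + 4 = (270 + 12377) + 4 = 12647 + 4 = 12651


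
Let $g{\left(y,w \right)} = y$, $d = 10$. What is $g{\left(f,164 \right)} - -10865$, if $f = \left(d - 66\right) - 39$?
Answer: $10770$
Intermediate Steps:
$f = -95$ ($f = \left(10 - 66\right) - 39 = -56 - 39 = -95$)
$g{\left(f,164 \right)} - -10865 = -95 - -10865 = -95 + 10865 = 10770$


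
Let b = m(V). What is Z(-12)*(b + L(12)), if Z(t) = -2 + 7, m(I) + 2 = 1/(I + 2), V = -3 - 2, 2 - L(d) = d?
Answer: -185/3 ≈ -61.667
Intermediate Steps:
L(d) = 2 - d
V = -5
m(I) = -2 + 1/(2 + I) (m(I) = -2 + 1/(I + 2) = -2 + 1/(2 + I))
b = -7/3 (b = (-3 - 2*(-5))/(2 - 5) = (-3 + 10)/(-3) = -⅓*7 = -7/3 ≈ -2.3333)
Z(t) = 5
Z(-12)*(b + L(12)) = 5*(-7/3 + (2 - 1*12)) = 5*(-7/3 + (2 - 12)) = 5*(-7/3 - 10) = 5*(-37/3) = -185/3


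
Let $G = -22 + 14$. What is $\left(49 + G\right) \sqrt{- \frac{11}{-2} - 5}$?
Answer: $\frac{41 \sqrt{2}}{2} \approx 28.991$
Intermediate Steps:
$G = -8$
$\left(49 + G\right) \sqrt{- \frac{11}{-2} - 5} = \left(49 - 8\right) \sqrt{- \frac{11}{-2} - 5} = 41 \sqrt{\left(-11\right) \left(- \frac{1}{2}\right) - 5} = 41 \sqrt{\frac{11}{2} - 5} = \frac{41}{\sqrt{2}} = 41 \frac{\sqrt{2}}{2} = \frac{41 \sqrt{2}}{2}$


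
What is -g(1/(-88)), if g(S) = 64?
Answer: -64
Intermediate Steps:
-g(1/(-88)) = -1*64 = -64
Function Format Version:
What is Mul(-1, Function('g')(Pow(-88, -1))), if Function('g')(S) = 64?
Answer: -64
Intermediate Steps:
Mul(-1, Function('g')(Pow(-88, -1))) = Mul(-1, 64) = -64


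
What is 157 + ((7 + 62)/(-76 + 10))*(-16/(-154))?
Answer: 132887/847 ≈ 156.89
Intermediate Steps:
157 + ((7 + 62)/(-76 + 10))*(-16/(-154)) = 157 + (69/(-66))*(-16*(-1/154)) = 157 + (69*(-1/66))*(8/77) = 157 - 23/22*8/77 = 157 - 92/847 = 132887/847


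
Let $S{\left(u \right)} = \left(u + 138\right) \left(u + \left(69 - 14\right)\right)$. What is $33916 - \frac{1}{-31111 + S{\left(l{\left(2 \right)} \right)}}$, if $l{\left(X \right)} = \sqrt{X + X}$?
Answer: $\frac{784510997}{23131} \approx 33916.0$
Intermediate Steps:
$l{\left(X \right)} = \sqrt{2} \sqrt{X}$ ($l{\left(X \right)} = \sqrt{2 X} = \sqrt{2} \sqrt{X}$)
$S{\left(u \right)} = \left(55 + u\right) \left(138 + u\right)$ ($S{\left(u \right)} = \left(138 + u\right) \left(u + \left(69 - 14\right)\right) = \left(138 + u\right) \left(u + 55\right) = \left(138 + u\right) \left(55 + u\right) = \left(55 + u\right) \left(138 + u\right)$)
$33916 - \frac{1}{-31111 + S{\left(l{\left(2 \right)} \right)}} = 33916 - \frac{1}{-31111 + \left(7590 + \left(\sqrt{2} \sqrt{2}\right)^{2} + 193 \sqrt{2} \sqrt{2}\right)} = 33916 - \frac{1}{-31111 + \left(7590 + 2^{2} + 193 \cdot 2\right)} = 33916 - \frac{1}{-31111 + \left(7590 + 4 + 386\right)} = 33916 - \frac{1}{-31111 + 7980} = 33916 - \frac{1}{-23131} = 33916 - - \frac{1}{23131} = 33916 + \frac{1}{23131} = \frac{784510997}{23131}$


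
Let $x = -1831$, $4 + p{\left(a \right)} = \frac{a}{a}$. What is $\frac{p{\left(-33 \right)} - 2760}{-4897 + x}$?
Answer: $\frac{2763}{6728} \approx 0.41067$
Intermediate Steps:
$p{\left(a \right)} = -3$ ($p{\left(a \right)} = -4 + \frac{a}{a} = -4 + 1 = -3$)
$\frac{p{\left(-33 \right)} - 2760}{-4897 + x} = \frac{-3 - 2760}{-4897 - 1831} = - \frac{2763}{-6728} = \left(-2763\right) \left(- \frac{1}{6728}\right) = \frac{2763}{6728}$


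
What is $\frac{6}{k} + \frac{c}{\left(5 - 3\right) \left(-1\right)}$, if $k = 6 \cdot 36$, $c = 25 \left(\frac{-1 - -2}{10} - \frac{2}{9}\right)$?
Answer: $\frac{14}{9} \approx 1.5556$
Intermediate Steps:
$c = - \frac{55}{18}$ ($c = 25 \left(\left(-1 + 2\right) \frac{1}{10} - \frac{2}{9}\right) = 25 \left(1 \cdot \frac{1}{10} - \frac{2}{9}\right) = 25 \left(\frac{1}{10} - \frac{2}{9}\right) = 25 \left(- \frac{11}{90}\right) = - \frac{55}{18} \approx -3.0556$)
$k = 216$
$\frac{6}{k} + \frac{c}{\left(5 - 3\right) \left(-1\right)} = \frac{6}{216} - \frac{55}{18 \left(5 - 3\right) \left(-1\right)} = 6 \cdot \frac{1}{216} - \frac{55}{18 \cdot 2 \left(-1\right)} = \frac{1}{36} - \frac{55}{18 \left(-2\right)} = \frac{1}{36} - - \frac{55}{36} = \frac{1}{36} + \frac{55}{36} = \frac{14}{9}$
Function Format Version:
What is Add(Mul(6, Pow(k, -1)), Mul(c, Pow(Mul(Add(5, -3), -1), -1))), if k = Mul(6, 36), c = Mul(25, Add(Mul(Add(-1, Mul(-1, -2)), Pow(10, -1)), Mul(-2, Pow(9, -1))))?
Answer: Rational(14, 9) ≈ 1.5556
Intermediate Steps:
c = Rational(-55, 18) (c = Mul(25, Add(Mul(Add(-1, 2), Rational(1, 10)), Mul(-2, Rational(1, 9)))) = Mul(25, Add(Mul(1, Rational(1, 10)), Rational(-2, 9))) = Mul(25, Add(Rational(1, 10), Rational(-2, 9))) = Mul(25, Rational(-11, 90)) = Rational(-55, 18) ≈ -3.0556)
k = 216
Add(Mul(6, Pow(k, -1)), Mul(c, Pow(Mul(Add(5, -3), -1), -1))) = Add(Mul(6, Pow(216, -1)), Mul(Rational(-55, 18), Pow(Mul(Add(5, -3), -1), -1))) = Add(Mul(6, Rational(1, 216)), Mul(Rational(-55, 18), Pow(Mul(2, -1), -1))) = Add(Rational(1, 36), Mul(Rational(-55, 18), Pow(-2, -1))) = Add(Rational(1, 36), Mul(Rational(-55, 18), Rational(-1, 2))) = Add(Rational(1, 36), Rational(55, 36)) = Rational(14, 9)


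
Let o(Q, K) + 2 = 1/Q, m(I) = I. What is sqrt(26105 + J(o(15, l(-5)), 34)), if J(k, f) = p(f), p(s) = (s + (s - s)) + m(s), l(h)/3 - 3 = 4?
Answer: sqrt(26173) ≈ 161.78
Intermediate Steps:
l(h) = 21 (l(h) = 9 + 3*4 = 9 + 12 = 21)
o(Q, K) = -2 + 1/Q
p(s) = 2*s (p(s) = (s + (s - s)) + s = (s + 0) + s = s + s = 2*s)
J(k, f) = 2*f
sqrt(26105 + J(o(15, l(-5)), 34)) = sqrt(26105 + 2*34) = sqrt(26105 + 68) = sqrt(26173)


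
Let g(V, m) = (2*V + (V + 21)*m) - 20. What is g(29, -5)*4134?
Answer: -876408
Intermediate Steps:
g(V, m) = -20 + 2*V + m*(21 + V) (g(V, m) = (2*V + (21 + V)*m) - 20 = (2*V + m*(21 + V)) - 20 = -20 + 2*V + m*(21 + V))
g(29, -5)*4134 = (-20 + 2*29 + 21*(-5) + 29*(-5))*4134 = (-20 + 58 - 105 - 145)*4134 = -212*4134 = -876408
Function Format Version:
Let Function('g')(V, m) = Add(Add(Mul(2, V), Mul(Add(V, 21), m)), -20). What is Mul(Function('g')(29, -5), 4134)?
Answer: -876408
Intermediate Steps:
Function('g')(V, m) = Add(-20, Mul(2, V), Mul(m, Add(21, V))) (Function('g')(V, m) = Add(Add(Mul(2, V), Mul(Add(21, V), m)), -20) = Add(Add(Mul(2, V), Mul(m, Add(21, V))), -20) = Add(-20, Mul(2, V), Mul(m, Add(21, V))))
Mul(Function('g')(29, -5), 4134) = Mul(Add(-20, Mul(2, 29), Mul(21, -5), Mul(29, -5)), 4134) = Mul(Add(-20, 58, -105, -145), 4134) = Mul(-212, 4134) = -876408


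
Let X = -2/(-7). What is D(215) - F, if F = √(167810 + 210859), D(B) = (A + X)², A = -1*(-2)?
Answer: 256/49 - √378669 ≈ -610.14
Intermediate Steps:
X = 2/7 (X = -2*(-⅐) = 2/7 ≈ 0.28571)
A = 2
D(B) = 256/49 (D(B) = (2 + 2/7)² = (16/7)² = 256/49)
F = √378669 ≈ 615.36
D(215) - F = 256/49 - √378669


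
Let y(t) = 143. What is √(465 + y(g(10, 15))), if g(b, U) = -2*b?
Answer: 4*√38 ≈ 24.658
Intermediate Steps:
√(465 + y(g(10, 15))) = √(465 + 143) = √608 = 4*√38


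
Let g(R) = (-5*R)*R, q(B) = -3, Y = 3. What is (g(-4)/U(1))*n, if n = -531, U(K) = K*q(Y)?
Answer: -14160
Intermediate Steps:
g(R) = -5*R**2
U(K) = -3*K (U(K) = K*(-3) = -3*K)
(g(-4)/U(1))*n = ((-5*(-4)**2)/((-3*1)))*(-531) = (-5*16/(-3))*(-531) = -80*(-1/3)*(-531) = (80/3)*(-531) = -14160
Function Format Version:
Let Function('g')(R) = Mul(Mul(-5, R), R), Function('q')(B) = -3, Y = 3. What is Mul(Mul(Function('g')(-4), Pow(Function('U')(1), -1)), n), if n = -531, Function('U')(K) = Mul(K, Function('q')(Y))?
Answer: -14160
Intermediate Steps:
Function('g')(R) = Mul(-5, Pow(R, 2))
Function('U')(K) = Mul(-3, K) (Function('U')(K) = Mul(K, -3) = Mul(-3, K))
Mul(Mul(Function('g')(-4), Pow(Function('U')(1), -1)), n) = Mul(Mul(Mul(-5, Pow(-4, 2)), Pow(Mul(-3, 1), -1)), -531) = Mul(Mul(Mul(-5, 16), Pow(-3, -1)), -531) = Mul(Mul(-80, Rational(-1, 3)), -531) = Mul(Rational(80, 3), -531) = -14160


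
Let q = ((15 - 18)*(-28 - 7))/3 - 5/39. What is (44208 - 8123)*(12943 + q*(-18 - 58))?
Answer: 14485132445/39 ≈ 3.7141e+8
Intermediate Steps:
q = 1360/39 (q = -3*(-35)*(1/3) - 5*1/39 = 105*(1/3) - 5/39 = 35 - 5/39 = 1360/39 ≈ 34.872)
(44208 - 8123)*(12943 + q*(-18 - 58)) = (44208 - 8123)*(12943 + 1360*(-18 - 58)/39) = 36085*(12943 + (1360/39)*(-76)) = 36085*(12943 - 103360/39) = 36085*(401417/39) = 14485132445/39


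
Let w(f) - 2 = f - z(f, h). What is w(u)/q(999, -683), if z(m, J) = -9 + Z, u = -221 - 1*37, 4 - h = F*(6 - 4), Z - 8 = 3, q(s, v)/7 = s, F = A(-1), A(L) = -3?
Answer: -86/2331 ≈ -0.036894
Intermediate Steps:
F = -3
q(s, v) = 7*s
Z = 11 (Z = 8 + 3 = 11)
h = 10 (h = 4 - (-3)*(6 - 4) = 4 - (-3)*2 = 4 - 1*(-6) = 4 + 6 = 10)
u = -258 (u = -221 - 37 = -258)
z(m, J) = 2 (z(m, J) = -9 + 11 = 2)
w(f) = f (w(f) = 2 + (f - 1*2) = 2 + (f - 2) = 2 + (-2 + f) = f)
w(u)/q(999, -683) = -258/(7*999) = -258/6993 = -258*1/6993 = -86/2331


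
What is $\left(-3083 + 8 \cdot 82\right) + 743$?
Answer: $-1684$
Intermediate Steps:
$\left(-3083 + 8 \cdot 82\right) + 743 = \left(-3083 + 656\right) + 743 = -2427 + 743 = -1684$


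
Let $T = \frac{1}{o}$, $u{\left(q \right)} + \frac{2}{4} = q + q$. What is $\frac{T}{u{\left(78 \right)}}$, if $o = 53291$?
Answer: $\frac{2}{16573501} \approx 1.2067 \cdot 10^{-7}$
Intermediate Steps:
$u{\left(q \right)} = - \frac{1}{2} + 2 q$ ($u{\left(q \right)} = - \frac{1}{2} + \left(q + q\right) = - \frac{1}{2} + 2 q$)
$T = \frac{1}{53291} \approx 1.8765 \cdot 10^{-5}$
$\frac{T}{u{\left(78 \right)}} = \frac{1}{53291 \left(- \frac{1}{2} + 2 \cdot 78\right)} = \frac{1}{53291 \left(- \frac{1}{2} + 156\right)} = \frac{1}{53291 \cdot \frac{311}{2}} = \frac{1}{53291} \cdot \frac{2}{311} = \frac{2}{16573501}$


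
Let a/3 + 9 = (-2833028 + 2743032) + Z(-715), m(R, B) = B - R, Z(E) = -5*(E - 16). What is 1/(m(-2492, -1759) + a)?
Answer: -1/258317 ≈ -3.8712e-6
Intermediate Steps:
Z(E) = 80 - 5*E (Z(E) = -5*(-16 + E) = 80 - 5*E)
a = -259050 (a = -27 + 3*((-2833028 + 2743032) + (80 - 5*(-715))) = -27 + 3*(-89996 + (80 + 3575)) = -27 + 3*(-89996 + 3655) = -27 + 3*(-86341) = -27 - 259023 = -259050)
1/(m(-2492, -1759) + a) = 1/((-1759 - 1*(-2492)) - 259050) = 1/((-1759 + 2492) - 259050) = 1/(733 - 259050) = 1/(-258317) = -1/258317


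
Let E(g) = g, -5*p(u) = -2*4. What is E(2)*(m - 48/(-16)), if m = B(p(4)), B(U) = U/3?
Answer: 106/15 ≈ 7.0667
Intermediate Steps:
p(u) = 8/5 (p(u) = -(-2)*4/5 = -1/5*(-8) = 8/5)
B(U) = U/3 (B(U) = U*(1/3) = U/3)
m = 8/15 (m = (1/3)*(8/5) = 8/15 ≈ 0.53333)
E(2)*(m - 48/(-16)) = 2*(8/15 - 48/(-16)) = 2*(8/15 - 48*(-1/16)) = 2*(8/15 + 3) = 2*(53/15) = 106/15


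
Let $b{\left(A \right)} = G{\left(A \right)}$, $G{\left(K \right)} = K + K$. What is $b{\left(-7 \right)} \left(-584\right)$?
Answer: $8176$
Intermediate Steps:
$G{\left(K \right)} = 2 K$
$b{\left(A \right)} = 2 A$
$b{\left(-7 \right)} \left(-584\right) = 2 \left(-7\right) \left(-584\right) = \left(-14\right) \left(-584\right) = 8176$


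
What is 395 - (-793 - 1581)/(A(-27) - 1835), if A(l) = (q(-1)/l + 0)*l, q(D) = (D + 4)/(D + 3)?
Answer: 1443717/3667 ≈ 393.71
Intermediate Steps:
q(D) = (4 + D)/(3 + D)
A(l) = 3/2 (A(l) = (((4 - 1)/(3 - 1))/l + 0)*l = ((3/2)/l + 0)*l = (((½)*3)/l + 0)*l = (3/(2*l) + 0)*l = (3/(2*l))*l = 3/2)
395 - (-793 - 1581)/(A(-27) - 1835) = 395 - (-793 - 1581)/(3/2 - 1835) = 395 - (-2374)/(-3667/2) = 395 - (-2374)*(-2)/3667 = 395 - 1*4748/3667 = 395 - 4748/3667 = 1443717/3667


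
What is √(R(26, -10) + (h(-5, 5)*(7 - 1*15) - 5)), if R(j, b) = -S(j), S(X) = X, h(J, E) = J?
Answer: 3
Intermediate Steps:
R(j, b) = -j
√(R(26, -10) + (h(-5, 5)*(7 - 1*15) - 5)) = √(-1*26 + (-5*(7 - 1*15) - 5)) = √(-26 + (-5*(7 - 15) - 5)) = √(-26 + (-5*(-8) - 5)) = √(-26 + (40 - 5)) = √(-26 + 35) = √9 = 3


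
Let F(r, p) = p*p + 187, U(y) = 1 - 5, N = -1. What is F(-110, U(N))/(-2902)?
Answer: -203/2902 ≈ -0.069952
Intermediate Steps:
U(y) = -4
F(r, p) = 187 + p² (F(r, p) = p² + 187 = 187 + p²)
F(-110, U(N))/(-2902) = (187 + (-4)²)/(-2902) = (187 + 16)*(-1/2902) = 203*(-1/2902) = -203/2902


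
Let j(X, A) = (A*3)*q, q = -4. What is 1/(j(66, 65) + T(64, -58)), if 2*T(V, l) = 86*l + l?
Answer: -1/3303 ≈ -0.00030276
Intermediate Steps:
T(V, l) = 87*l/2 (T(V, l) = (86*l + l)/2 = (87*l)/2 = 87*l/2)
j(X, A) = -12*A (j(X, A) = (A*3)*(-4) = (3*A)*(-4) = -12*A)
1/(j(66, 65) + T(64, -58)) = 1/(-12*65 + (87/2)*(-58)) = 1/(-780 - 2523) = 1/(-3303) = -1/3303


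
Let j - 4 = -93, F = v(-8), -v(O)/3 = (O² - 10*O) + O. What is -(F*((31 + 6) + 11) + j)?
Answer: 19673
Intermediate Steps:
v(O) = -3*O² + 27*O (v(O) = -3*((O² - 10*O) + O) = -3*(O² - 9*O) = -3*O² + 27*O)
F = -408 (F = 3*(-8)*(9 - 1*(-8)) = 3*(-8)*(9 + 8) = 3*(-8)*17 = -408)
j = -89 (j = 4 - 93 = -89)
-(F*((31 + 6) + 11) + j) = -(-408*((31 + 6) + 11) - 89) = -(-408*(37 + 11) - 89) = -(-408*48 - 89) = -(-19584 - 89) = -1*(-19673) = 19673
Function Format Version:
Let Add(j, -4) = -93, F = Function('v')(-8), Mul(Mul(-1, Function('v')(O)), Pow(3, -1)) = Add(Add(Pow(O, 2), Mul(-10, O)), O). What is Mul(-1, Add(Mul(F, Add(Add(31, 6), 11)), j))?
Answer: 19673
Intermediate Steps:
Function('v')(O) = Add(Mul(-3, Pow(O, 2)), Mul(27, O)) (Function('v')(O) = Mul(-3, Add(Add(Pow(O, 2), Mul(-10, O)), O)) = Mul(-3, Add(Pow(O, 2), Mul(-9, O))) = Add(Mul(-3, Pow(O, 2)), Mul(27, O)))
F = -408 (F = Mul(3, -8, Add(9, Mul(-1, -8))) = Mul(3, -8, Add(9, 8)) = Mul(3, -8, 17) = -408)
j = -89 (j = Add(4, -93) = -89)
Mul(-1, Add(Mul(F, Add(Add(31, 6), 11)), j)) = Mul(-1, Add(Mul(-408, Add(Add(31, 6), 11)), -89)) = Mul(-1, Add(Mul(-408, Add(37, 11)), -89)) = Mul(-1, Add(Mul(-408, 48), -89)) = Mul(-1, Add(-19584, -89)) = Mul(-1, -19673) = 19673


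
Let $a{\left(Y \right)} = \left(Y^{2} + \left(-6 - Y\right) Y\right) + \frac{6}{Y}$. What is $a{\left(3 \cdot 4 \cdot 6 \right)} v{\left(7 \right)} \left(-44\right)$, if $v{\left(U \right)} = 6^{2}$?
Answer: $684156$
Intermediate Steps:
$v{\left(U \right)} = 36$
$a{\left(Y \right)} = Y^{2} + \frac{6}{Y} + Y \left(-6 - Y\right)$ ($a{\left(Y \right)} = \left(Y^{2} + Y \left(-6 - Y\right)\right) + \frac{6}{Y} = Y^{2} + \frac{6}{Y} + Y \left(-6 - Y\right)$)
$a{\left(3 \cdot 4 \cdot 6 \right)} v{\left(7 \right)} \left(-44\right) = \left(- 6 \cdot 3 \cdot 4 \cdot 6 + \frac{6}{3 \cdot 4 \cdot 6}\right) 36 \left(-44\right) = \left(- 6 \cdot 12 \cdot 6 + \frac{6}{12 \cdot 6}\right) 36 \left(-44\right) = \left(\left(-6\right) 72 + \frac{6}{72}\right) 36 \left(-44\right) = \left(-432 + 6 \cdot \frac{1}{72}\right) 36 \left(-44\right) = \left(-432 + \frac{1}{12}\right) 36 \left(-44\right) = \left(- \frac{5183}{12}\right) 36 \left(-44\right) = \left(-15549\right) \left(-44\right) = 684156$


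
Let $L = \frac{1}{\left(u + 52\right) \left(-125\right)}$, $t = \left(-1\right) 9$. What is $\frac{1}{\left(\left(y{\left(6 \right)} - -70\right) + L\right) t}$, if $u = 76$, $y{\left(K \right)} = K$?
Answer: $- \frac{16000}{10943991} \approx -0.001462$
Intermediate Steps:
$t = -9$
$L = - \frac{1}{16000}$ ($L = \frac{1}{\left(76 + 52\right) \left(-125\right)} = \frac{1}{128} \left(- \frac{1}{125}\right) = - \frac{1}{16000} \approx -6.25 \cdot 10^{-5}$)
$\frac{1}{\left(\left(y{\left(6 \right)} - -70\right) + L\right) t} = \frac{1}{\left(\left(6 - -70\right) - \frac{1}{16000}\right) \left(-9\right)} = \frac{1}{\left(\left(6 + 70\right) - \frac{1}{16000}\right) \left(-9\right)} = \frac{1}{\left(76 - \frac{1}{16000}\right) \left(-9\right)} = \frac{1}{\frac{1215999}{16000} \left(-9\right)} = \frac{1}{- \frac{10943991}{16000}} = - \frac{16000}{10943991}$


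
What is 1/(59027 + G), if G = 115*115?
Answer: 1/72252 ≈ 1.3840e-5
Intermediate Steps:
G = 13225
1/(59027 + G) = 1/(59027 + 13225) = 1/72252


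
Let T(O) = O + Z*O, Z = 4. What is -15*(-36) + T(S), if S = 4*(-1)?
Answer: 520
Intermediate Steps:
S = -4
T(O) = 5*O (T(O) = O + 4*O = 5*O)
-15*(-36) + T(S) = -15*(-36) + 5*(-4) = 540 - 20 = 520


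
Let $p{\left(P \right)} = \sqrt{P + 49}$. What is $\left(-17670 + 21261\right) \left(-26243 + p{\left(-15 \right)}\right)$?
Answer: $-94238613 + 3591 \sqrt{34} \approx -9.4218 \cdot 10^{7}$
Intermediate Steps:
$p{\left(P \right)} = \sqrt{49 + P}$
$\left(-17670 + 21261\right) \left(-26243 + p{\left(-15 \right)}\right) = \left(-17670 + 21261\right) \left(-26243 + \sqrt{49 - 15}\right) = 3591 \left(-26243 + \sqrt{34}\right) = -94238613 + 3591 \sqrt{34}$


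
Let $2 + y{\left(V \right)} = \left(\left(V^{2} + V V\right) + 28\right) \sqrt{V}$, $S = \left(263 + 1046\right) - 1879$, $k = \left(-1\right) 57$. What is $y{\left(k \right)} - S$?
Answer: $568 + 6526 i \sqrt{57} \approx 568.0 + 49270.0 i$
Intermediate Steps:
$k = -57$
$S = -570$ ($S = 1309 - 1879 = -570$)
$y{\left(V \right)} = -2 + \sqrt{V} \left(28 + 2 V^{2}\right)$ ($y{\left(V \right)} = -2 + \left(\left(V^{2} + V V\right) + 28\right) \sqrt{V} = -2 + \left(\left(V^{2} + V^{2}\right) + 28\right) \sqrt{V} = -2 + \left(2 V^{2} + 28\right) \sqrt{V} = -2 + \left(28 + 2 V^{2}\right) \sqrt{V} = -2 + \sqrt{V} \left(28 + 2 V^{2}\right)$)
$y{\left(k \right)} - S = \left(-2 + 2 \left(-57\right)^{\frac{5}{2}} + 28 \sqrt{-57}\right) - -570 = \left(-2 + 2 \cdot 3249 i \sqrt{57} + 28 i \sqrt{57}\right) + 570 = \left(-2 + 6498 i \sqrt{57} + 28 i \sqrt{57}\right) + 570 = \left(-2 + 6526 i \sqrt{57}\right) + 570 = 568 + 6526 i \sqrt{57}$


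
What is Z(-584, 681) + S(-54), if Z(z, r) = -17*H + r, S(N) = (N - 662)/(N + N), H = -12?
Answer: 24074/27 ≈ 891.63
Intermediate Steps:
S(N) = (-662 + N)/(2*N) (S(N) = (-662 + N)/((2*N)) = (-662 + N)*(1/(2*N)) = (-662 + N)/(2*N))
Z(z, r) = 204 + r (Z(z, r) = -17*(-12) + r = 204 + r)
Z(-584, 681) + S(-54) = (204 + 681) + (½)*(-662 - 54)/(-54) = 885 + (½)*(-1/54)*(-716) = 885 + 179/27 = 24074/27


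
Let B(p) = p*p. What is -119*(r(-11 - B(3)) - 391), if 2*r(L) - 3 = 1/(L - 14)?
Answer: 185409/4 ≈ 46352.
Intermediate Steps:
B(p) = p**2
r(L) = 3/2 + 1/(2*(-14 + L)) (r(L) = 3/2 + 1/(2*(L - 14)) = 3/2 + 1/(2*(-14 + L)))
-119*(r(-11 - B(3)) - 391) = -119*((-41 + 3*(-11 - 1*3**2))/(2*(-14 + (-11 - 1*3**2))) - 391) = -119*((-41 + 3*(-11 - 1*9))/(2*(-14 + (-11 - 1*9))) - 391) = -119*((-41 + 3*(-11 - 9))/(2*(-14 + (-11 - 9))) - 391) = -119*((-41 + 3*(-20))/(2*(-14 - 20)) - 391) = -119*((1/2)*(-41 - 60)/(-34) - 391) = -119*((1/2)*(-1/34)*(-101) - 391) = -119*(101/68 - 391) = -119*(-26487/68) = 185409/4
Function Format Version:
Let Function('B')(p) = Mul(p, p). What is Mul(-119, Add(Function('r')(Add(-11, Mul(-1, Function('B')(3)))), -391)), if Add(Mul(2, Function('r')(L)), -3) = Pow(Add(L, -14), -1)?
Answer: Rational(185409, 4) ≈ 46352.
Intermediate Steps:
Function('B')(p) = Pow(p, 2)
Function('r')(L) = Add(Rational(3, 2), Mul(Rational(1, 2), Pow(Add(-14, L), -1))) (Function('r')(L) = Add(Rational(3, 2), Mul(Rational(1, 2), Pow(Add(L, -14), -1))) = Add(Rational(3, 2), Mul(Rational(1, 2), Pow(Add(-14, L), -1))))
Mul(-119, Add(Function('r')(Add(-11, Mul(-1, Function('B')(3)))), -391)) = Mul(-119, Add(Mul(Rational(1, 2), Pow(Add(-14, Add(-11, Mul(-1, Pow(3, 2)))), -1), Add(-41, Mul(3, Add(-11, Mul(-1, Pow(3, 2)))))), -391)) = Mul(-119, Add(Mul(Rational(1, 2), Pow(Add(-14, Add(-11, Mul(-1, 9))), -1), Add(-41, Mul(3, Add(-11, Mul(-1, 9))))), -391)) = Mul(-119, Add(Mul(Rational(1, 2), Pow(Add(-14, Add(-11, -9)), -1), Add(-41, Mul(3, Add(-11, -9)))), -391)) = Mul(-119, Add(Mul(Rational(1, 2), Pow(Add(-14, -20), -1), Add(-41, Mul(3, -20))), -391)) = Mul(-119, Add(Mul(Rational(1, 2), Pow(-34, -1), Add(-41, -60)), -391)) = Mul(-119, Add(Mul(Rational(1, 2), Rational(-1, 34), -101), -391)) = Mul(-119, Add(Rational(101, 68), -391)) = Mul(-119, Rational(-26487, 68)) = Rational(185409, 4)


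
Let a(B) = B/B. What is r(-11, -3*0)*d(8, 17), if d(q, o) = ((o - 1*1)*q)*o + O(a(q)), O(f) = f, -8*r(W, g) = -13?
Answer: 28301/8 ≈ 3537.6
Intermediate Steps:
r(W, g) = 13/8 (r(W, g) = -⅛*(-13) = 13/8)
a(B) = 1
d(q, o) = 1 + o*q*(-1 + o) (d(q, o) = ((o - 1*1)*q)*o + 1 = ((o - 1)*q)*o + 1 = ((-1 + o)*q)*o + 1 = (q*(-1 + o))*o + 1 = o*q*(-1 + o) + 1 = 1 + o*q*(-1 + o))
r(-11, -3*0)*d(8, 17) = 13*(1 + 8*17² - 1*17*8)/8 = 13*(1 + 8*289 - 136)/8 = 13*(1 + 2312 - 136)/8 = (13/8)*2177 = 28301/8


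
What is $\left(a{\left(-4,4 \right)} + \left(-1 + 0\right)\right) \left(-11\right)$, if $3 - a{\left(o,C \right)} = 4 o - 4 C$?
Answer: $-374$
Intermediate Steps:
$a{\left(o,C \right)} = 3 - 4 o + 4 C$ ($a{\left(o,C \right)} = 3 - \left(4 o - 4 C\right) = 3 - \left(- 4 C + 4 o\right) = 3 + \left(- 4 o + 4 C\right) = 3 - 4 o + 4 C$)
$\left(a{\left(-4,4 \right)} + \left(-1 + 0\right)\right) \left(-11\right) = \left(\left(3 - -16 + 4 \cdot 4\right) + \left(-1 + 0\right)\right) \left(-11\right) = \left(\left(3 + 16 + 16\right) - 1\right) \left(-11\right) = \left(35 - 1\right) \left(-11\right) = 34 \left(-11\right) = -374$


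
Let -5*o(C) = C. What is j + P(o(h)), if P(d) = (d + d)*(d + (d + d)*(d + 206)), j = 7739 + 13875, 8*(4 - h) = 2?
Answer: 353231/16 ≈ 22077.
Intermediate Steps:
h = 15/4 (h = 4 - ⅛*2 = 4 - ¼ = 15/4 ≈ 3.7500)
o(C) = -C/5
j = 21614
P(d) = 2*d*(d + 2*d*(206 + d)) (P(d) = (2*d)*(d + (2*d)*(206 + d)) = (2*d)*(d + 2*d*(206 + d)) = 2*d*(d + 2*d*(206 + d)))
j + P(o(h)) = 21614 + (-⅕*15/4)²*(826 + 4*(-⅕*15/4)) = 21614 + (-¾)²*(826 + 4*(-¾)) = 21614 + 9*(826 - 3)/16 = 21614 + (9/16)*823 = 21614 + 7407/16 = 353231/16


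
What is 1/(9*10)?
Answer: 1/90 ≈ 0.011111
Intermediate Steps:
1/(9*10) = 1/90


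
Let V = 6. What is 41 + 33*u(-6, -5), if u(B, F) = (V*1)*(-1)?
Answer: -157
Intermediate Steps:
u(B, F) = -6 (u(B, F) = (6*1)*(-1) = 6*(-1) = -6)
41 + 33*u(-6, -5) = 41 + 33*(-6) = 41 - 198 = -157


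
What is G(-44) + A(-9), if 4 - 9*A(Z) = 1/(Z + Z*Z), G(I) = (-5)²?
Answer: 16487/648 ≈ 25.443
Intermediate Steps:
G(I) = 25
A(Z) = 4/9 - 1/(9*(Z + Z²)) (A(Z) = 4/9 - 1/(9*(Z + Z*Z)) = 4/9 - 1/(9*(Z + Z²)))
G(-44) + A(-9) = 25 + (⅑)*(-1 + 4*(-9) + 4*(-9)²)/(-9*(1 - 9)) = 25 + (⅑)*(-⅑)*(-1 - 36 + 4*81)/(-8) = 25 + (⅑)*(-⅑)*(-⅛)*(-1 - 36 + 324) = 25 + (⅑)*(-⅑)*(-⅛)*287 = 25 + 287/648 = 16487/648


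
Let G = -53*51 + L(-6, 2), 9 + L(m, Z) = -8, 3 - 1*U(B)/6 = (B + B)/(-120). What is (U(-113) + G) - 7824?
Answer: -105373/10 ≈ -10537.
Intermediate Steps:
U(B) = 18 + B/10 (U(B) = 18 - 6*(B + B)/(-120) = 18 - 6*2*B*(-1)/120 = 18 - (-1)*B/10 = 18 + B/10)
L(m, Z) = -17 (L(m, Z) = -9 - 8 = -17)
G = -2720 (G = -53*51 - 17 = -2703 - 17 = -2720)
(U(-113) + G) - 7824 = ((18 + (1/10)*(-113)) - 2720) - 7824 = ((18 - 113/10) - 2720) - 7824 = (67/10 - 2720) - 7824 = -27133/10 - 7824 = -105373/10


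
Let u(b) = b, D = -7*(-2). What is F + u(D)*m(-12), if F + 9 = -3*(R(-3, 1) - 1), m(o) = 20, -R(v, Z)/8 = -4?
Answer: 178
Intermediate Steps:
D = 14
R(v, Z) = 32 (R(v, Z) = -8*(-4) = 32)
F = -102 (F = -9 - 3*(32 - 1) = -9 - 3*31 = -9 - 93 = -102)
F + u(D)*m(-12) = -102 + 14*20 = -102 + 280 = 178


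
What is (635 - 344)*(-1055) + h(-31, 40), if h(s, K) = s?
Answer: -307036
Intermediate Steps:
(635 - 344)*(-1055) + h(-31, 40) = (635 - 344)*(-1055) - 31 = 291*(-1055) - 31 = -307005 - 31 = -307036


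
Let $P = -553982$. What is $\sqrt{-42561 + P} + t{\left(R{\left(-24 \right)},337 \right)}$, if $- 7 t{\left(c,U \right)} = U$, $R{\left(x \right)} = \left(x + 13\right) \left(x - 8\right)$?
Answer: $- \frac{337}{7} + i \sqrt{596543} \approx -48.143 + 772.36 i$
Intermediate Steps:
$R{\left(x \right)} = \left(-8 + x\right) \left(13 + x\right)$ ($R{\left(x \right)} = \left(13 + x\right) \left(-8 + x\right) = \left(-8 + x\right) \left(13 + x\right)$)
$t{\left(c,U \right)} = - \frac{U}{7}$
$\sqrt{-42561 + P} + t{\left(R{\left(-24 \right)},337 \right)} = \sqrt{-42561 - 553982} - \frac{337}{7} = \sqrt{-596543} - \frac{337}{7} = i \sqrt{596543} - \frac{337}{7} = - \frac{337}{7} + i \sqrt{596543}$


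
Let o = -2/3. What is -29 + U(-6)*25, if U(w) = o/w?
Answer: -236/9 ≈ -26.222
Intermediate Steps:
o = -⅔ (o = -2*⅓ = -⅔ ≈ -0.66667)
U(w) = -2/(3*w)
-29 + U(-6)*25 = -29 - ⅔/(-6)*25 = -29 - ⅔*(-⅙)*25 = -29 + (⅑)*25 = -29 + 25/9 = -236/9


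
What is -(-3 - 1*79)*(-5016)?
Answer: -411312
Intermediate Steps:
-(-3 - 1*79)*(-5016) = -(-3 - 79)*(-5016) = -1*(-82)*(-5016) = 82*(-5016) = -411312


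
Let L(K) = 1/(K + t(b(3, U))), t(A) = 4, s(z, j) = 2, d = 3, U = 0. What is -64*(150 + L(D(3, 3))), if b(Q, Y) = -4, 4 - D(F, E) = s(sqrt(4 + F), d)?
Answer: -28832/3 ≈ -9610.7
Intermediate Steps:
D(F, E) = 2 (D(F, E) = 4 - 1*2 = 4 - 2 = 2)
L(K) = 1/(4 + K) (L(K) = 1/(K + 4) = 1/(4 + K))
-64*(150 + L(D(3, 3))) = -64*(150 + 1/(4 + 2)) = -64*(150 + 1/6) = -64*901/6 = -28832/3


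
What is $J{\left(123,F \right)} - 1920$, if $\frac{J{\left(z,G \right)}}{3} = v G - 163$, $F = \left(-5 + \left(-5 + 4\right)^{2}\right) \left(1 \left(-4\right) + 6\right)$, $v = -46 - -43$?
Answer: $-2337$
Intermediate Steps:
$v = -3$ ($v = -46 + 43 = -3$)
$F = -8$ ($F = \left(-5 + \left(-1\right)^{2}\right) \left(-4 + 6\right) = \left(-5 + 1\right) 2 = \left(-4\right) 2 = -8$)
$J{\left(z,G \right)} = -489 - 9 G$ ($J{\left(z,G \right)} = 3 \left(- 3 G - 163\right) = 3 \left(-163 - 3 G\right) = -489 - 9 G$)
$J{\left(123,F \right)} - 1920 = \left(-489 - -72\right) - 1920 = \left(-489 + 72\right) - 1920 = -417 - 1920 = -2337$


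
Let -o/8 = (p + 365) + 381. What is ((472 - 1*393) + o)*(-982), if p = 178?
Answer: 7181366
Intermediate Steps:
o = -7392 (o = -8*((178 + 365) + 381) = -8*(543 + 381) = -8*924 = -7392)
((472 - 1*393) + o)*(-982) = ((472 - 1*393) - 7392)*(-982) = ((472 - 393) - 7392)*(-982) = (79 - 7392)*(-982) = -7313*(-982) = 7181366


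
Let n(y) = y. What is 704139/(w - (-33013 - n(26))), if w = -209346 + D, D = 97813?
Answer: -704139/78494 ≈ -8.9706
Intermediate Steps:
w = -111533 (w = -209346 + 97813 = -111533)
704139/(w - (-33013 - n(26))) = 704139/(-111533 - (-33013 - 1*26)) = 704139/(-111533 - (-33013 - 26)) = 704139/(-111533 - 1*(-33039)) = 704139/(-111533 + 33039) = 704139/(-78494) = 704139*(-1/78494) = -704139/78494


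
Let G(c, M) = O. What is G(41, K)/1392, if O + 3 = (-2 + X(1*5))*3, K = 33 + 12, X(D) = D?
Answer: 1/232 ≈ 0.0043103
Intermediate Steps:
K = 45
O = 6 (O = -3 + (-2 + 1*5)*3 = -3 + (-2 + 5)*3 = -3 + 3*3 = -3 + 9 = 6)
G(c, M) = 6
G(41, K)/1392 = 6/1392 = 6*(1/1392) = 1/232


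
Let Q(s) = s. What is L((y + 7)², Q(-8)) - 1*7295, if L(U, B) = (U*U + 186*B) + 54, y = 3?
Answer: 1271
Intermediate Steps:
L(U, B) = 54 + U² + 186*B (L(U, B) = (U² + 186*B) + 54 = 54 + U² + 186*B)
L((y + 7)², Q(-8)) - 1*7295 = (54 + ((3 + 7)²)² + 186*(-8)) - 1*7295 = (54 + (10²)² - 1488) - 7295 = (54 + 100² - 1488) - 7295 = (54 + 10000 - 1488) - 7295 = 8566 - 7295 = 1271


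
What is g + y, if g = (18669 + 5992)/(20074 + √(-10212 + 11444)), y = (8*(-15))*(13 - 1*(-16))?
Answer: -700910262103/201482122 - 24661*√77/100741061 ≈ -3478.8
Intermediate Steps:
y = -3480 (y = -120*(13 + 16) = -120*29 = -3480)
g = 24661/(20074 + 4*√77) (g = 24661/(20074 + √1232) = 24661/(20074 + 4*√77) ≈ 1.2264)
g + y = (247522457/201482122 - 24661*√77/100741061) - 3480 = -700910262103/201482122 - 24661*√77/100741061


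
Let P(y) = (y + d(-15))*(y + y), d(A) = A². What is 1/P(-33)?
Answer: -1/12672 ≈ -7.8914e-5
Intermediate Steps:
P(y) = 2*y*(225 + y) (P(y) = (y + (-15)²)*(y + y) = (y + 225)*(2*y) = (225 + y)*(2*y) = 2*y*(225 + y))
1/P(-33) = 1/(2*(-33)*(225 - 33)) = 1/(2*(-33)*192) = 1/(-12672) = -1/12672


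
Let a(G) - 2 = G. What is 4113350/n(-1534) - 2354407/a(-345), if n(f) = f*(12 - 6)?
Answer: 10129541489/1578486 ≈ 6417.3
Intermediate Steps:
a(G) = 2 + G
n(f) = 6*f (n(f) = f*6 = 6*f)
4113350/n(-1534) - 2354407/a(-345) = 4113350/((6*(-1534))) - 2354407/(2 - 345) = 4113350/(-9204) - 2354407/(-343) = 4113350*(-1/9204) - 2354407*(-1/343) = -2056675/4602 + 2354407/343 = 10129541489/1578486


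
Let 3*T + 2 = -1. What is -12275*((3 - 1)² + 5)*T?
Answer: 110475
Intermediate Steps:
T = -1 (T = -⅔ + (⅓)*(-1) = -⅔ - ⅓ = -1)
-12275*((3 - 1)² + 5)*T = -12275*((3 - 1)² + 5)*(-1) = -12275*(2² + 5)*(-1) = -12275*(4 + 5)*(-1) = -110475*(-1) = -12275*(-9) = 110475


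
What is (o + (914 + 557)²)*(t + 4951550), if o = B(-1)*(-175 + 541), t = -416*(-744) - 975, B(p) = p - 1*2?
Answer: 11376199036697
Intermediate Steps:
B(p) = -2 + p (B(p) = p - 2 = -2 + p)
t = 308529 (t = 309504 - 975 = 308529)
o = -1098 (o = (-2 - 1)*(-175 + 541) = -3*366 = -1098)
(o + (914 + 557)²)*(t + 4951550) = (-1098 + (914 + 557)²)*(308529 + 4951550) = (-1098 + 1471²)*5260079 = (-1098 + 2163841)*5260079 = 2162743*5260079 = 11376199036697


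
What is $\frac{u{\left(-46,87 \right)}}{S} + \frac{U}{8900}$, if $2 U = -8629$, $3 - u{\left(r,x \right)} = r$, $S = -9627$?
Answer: $- \frac{83943583}{171360600} \approx -0.48987$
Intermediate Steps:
$u{\left(r,x \right)} = 3 - r$
$U = - \frac{8629}{2}$ ($U = \frac{1}{2} \left(-8629\right) = - \frac{8629}{2} \approx -4314.5$)
$\frac{u{\left(-46,87 \right)}}{S} + \frac{U}{8900} = \frac{3 - -46}{-9627} - \frac{8629}{2 \cdot 8900} = \left(3 + 46\right) \left(- \frac{1}{9627}\right) - \frac{8629}{17800} = 49 \left(- \frac{1}{9627}\right) - \frac{8629}{17800} = - \frac{49}{9627} - \frac{8629}{17800} = - \frac{83943583}{171360600}$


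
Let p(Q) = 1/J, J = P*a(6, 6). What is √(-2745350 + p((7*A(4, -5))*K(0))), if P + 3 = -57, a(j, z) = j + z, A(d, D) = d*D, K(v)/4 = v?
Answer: I*√9883260005/60 ≈ 1656.9*I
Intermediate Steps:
K(v) = 4*v
A(d, D) = D*d
P = -60 (P = -3 - 57 = -60)
J = -720 (J = -60*(6 + 6) = -60*12 = -720)
p(Q) = -1/720 (p(Q) = 1/(-720) = -1/720)
√(-2745350 + p((7*A(4, -5))*K(0))) = √(-2745350 - 1/720) = √(-1976652001/720) = I*√9883260005/60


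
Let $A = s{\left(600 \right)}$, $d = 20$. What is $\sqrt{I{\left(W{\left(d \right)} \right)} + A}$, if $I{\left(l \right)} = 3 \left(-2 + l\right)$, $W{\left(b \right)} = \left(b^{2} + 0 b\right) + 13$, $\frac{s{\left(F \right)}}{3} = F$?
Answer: $3 \sqrt{337} \approx 55.073$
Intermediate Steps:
$s{\left(F \right)} = 3 F$
$W{\left(b \right)} = 13 + b^{2}$ ($W{\left(b \right)} = \left(b^{2} + 0\right) + 13 = b^{2} + 13 = 13 + b^{2}$)
$I{\left(l \right)} = -6 + 3 l$
$A = 1800$ ($A = 3 \cdot 600 = 1800$)
$\sqrt{I{\left(W{\left(d \right)} \right)} + A} = \sqrt{\left(-6 + 3 \left(13 + 20^{2}\right)\right) + 1800} = \sqrt{\left(-6 + 3 \left(13 + 400\right)\right) + 1800} = \sqrt{\left(-6 + 3 \cdot 413\right) + 1800} = \sqrt{\left(-6 + 1239\right) + 1800} = \sqrt{1233 + 1800} = \sqrt{3033} = 3 \sqrt{337}$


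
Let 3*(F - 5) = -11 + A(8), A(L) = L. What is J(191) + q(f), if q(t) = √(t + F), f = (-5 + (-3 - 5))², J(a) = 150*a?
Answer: 28650 + √173 ≈ 28663.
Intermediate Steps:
F = 4 (F = 5 + (-11 + 8)/3 = 5 + (⅓)*(-3) = 5 - 1 = 4)
f = 169 (f = (-5 - 8)² = (-13)² = 169)
q(t) = √(4 + t) (q(t) = √(t + 4) = √(4 + t))
J(191) + q(f) = 150*191 + √(4 + 169) = 28650 + √173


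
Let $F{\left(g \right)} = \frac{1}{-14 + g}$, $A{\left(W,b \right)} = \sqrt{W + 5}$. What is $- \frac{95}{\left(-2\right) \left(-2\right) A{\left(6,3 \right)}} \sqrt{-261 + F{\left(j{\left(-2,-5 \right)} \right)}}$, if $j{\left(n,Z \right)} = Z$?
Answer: $- \frac{5 i \sqrt{64790}}{11} \approx - 115.7 i$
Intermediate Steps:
$A{\left(W,b \right)} = \sqrt{5 + W}$
$- \frac{95}{\left(-2\right) \left(-2\right) A{\left(6,3 \right)}} \sqrt{-261 + F{\left(j{\left(-2,-5 \right)} \right)}} = - \frac{95}{\left(-2\right) \left(-2\right) \sqrt{5 + 6}} \sqrt{-261 + \frac{1}{-14 - 5}} = - \frac{95}{4 \sqrt{11}} \sqrt{-261 + \frac{1}{-19}} = - 95 \frac{\sqrt{11}}{44} \sqrt{-261 - \frac{1}{19}} = - \frac{95 \sqrt{11}}{44} \sqrt{- \frac{4960}{19}} = - \frac{95 \sqrt{11}}{44} \frac{4 i \sqrt{5890}}{19} = - \frac{5 i \sqrt{64790}}{11}$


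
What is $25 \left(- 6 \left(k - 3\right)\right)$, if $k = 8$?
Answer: $-750$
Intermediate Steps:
$25 \left(- 6 \left(k - 3\right)\right) = 25 \left(- 6 \left(8 - 3\right)\right) = 25 \left(\left(-6\right) 5\right) = 25 \left(-30\right) = -750$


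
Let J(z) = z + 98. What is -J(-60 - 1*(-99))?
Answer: -137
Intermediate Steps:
J(z) = 98 + z
-J(-60 - 1*(-99)) = -(98 + (-60 - 1*(-99))) = -(98 + (-60 + 99)) = -(98 + 39) = -1*137 = -137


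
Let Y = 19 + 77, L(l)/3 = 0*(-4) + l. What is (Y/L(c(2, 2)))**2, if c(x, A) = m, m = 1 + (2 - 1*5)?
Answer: 256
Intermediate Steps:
m = -2 (m = 1 + (2 - 5) = 1 - 3 = -2)
c(x, A) = -2
L(l) = 3*l (L(l) = 3*(0*(-4) + l) = 3*(0 + l) = 3*l)
Y = 96
(Y/L(c(2, 2)))**2 = (96/((3*(-2))))**2 = (96/(-6))**2 = (96*(-1/6))**2 = (-16)**2 = 256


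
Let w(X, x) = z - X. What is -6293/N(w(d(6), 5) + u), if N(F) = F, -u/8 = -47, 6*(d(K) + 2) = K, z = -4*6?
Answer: -6293/353 ≈ -17.827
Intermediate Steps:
z = -24
d(K) = -2 + K/6
w(X, x) = -24 - X
u = 376 (u = -8*(-47) = 376)
-6293/N(w(d(6), 5) + u) = -6293/((-24 - (-2 + (1/6)*6)) + 376) = -6293/((-24 - (-2 + 1)) + 376) = -6293/((-24 - 1*(-1)) + 376) = -6293/((-24 + 1) + 376) = -6293/(-23 + 376) = -6293/353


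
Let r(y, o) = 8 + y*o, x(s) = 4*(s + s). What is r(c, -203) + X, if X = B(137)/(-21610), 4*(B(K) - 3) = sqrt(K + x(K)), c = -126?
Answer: 552913457/21610 - 3*sqrt(137)/86440 ≈ 25586.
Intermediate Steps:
x(s) = 8*s (x(s) = 4*(2*s) = 8*s)
r(y, o) = 8 + o*y
B(K) = 3 + 3*sqrt(K)/4 (B(K) = 3 + sqrt(K + 8*K)/4 = 3 + sqrt(9*K)/4 = 3 + (3*sqrt(K))/4 = 3 + 3*sqrt(K)/4)
X = -3/21610 - 3*sqrt(137)/86440 (X = (3 + 3*sqrt(137)/4)/(-21610) = (3 + 3*sqrt(137)/4)*(-1/21610) = -3/21610 - 3*sqrt(137)/86440 ≈ -0.00054505)
r(c, -203) + X = (8 - 203*(-126)) + (-3/21610 - 3*sqrt(137)/86440) = (8 + 25578) + (-3/21610 - 3*sqrt(137)/86440) = 25586 + (-3/21610 - 3*sqrt(137)/86440) = 552913457/21610 - 3*sqrt(137)/86440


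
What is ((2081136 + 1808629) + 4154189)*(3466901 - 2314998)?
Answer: 9265854744462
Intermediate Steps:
((2081136 + 1808629) + 4154189)*(3466901 - 2314998) = (3889765 + 4154189)*1151903 = 8043954*1151903 = 9265854744462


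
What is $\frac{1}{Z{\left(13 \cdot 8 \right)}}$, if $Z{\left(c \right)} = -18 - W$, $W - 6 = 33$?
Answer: $- \frac{1}{57} \approx -0.017544$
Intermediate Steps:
$W = 39$ ($W = 6 + 33 = 39$)
$Z{\left(c \right)} = -57$ ($Z{\left(c \right)} = -18 - 39 = -57$)
$\frac{1}{Z{\left(13 \cdot 8 \right)}} = \frac{1}{-57} = - \frac{1}{57}$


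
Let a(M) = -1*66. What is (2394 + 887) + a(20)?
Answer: 3215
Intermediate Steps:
a(M) = -66
(2394 + 887) + a(20) = (2394 + 887) - 66 = 3281 - 66 = 3215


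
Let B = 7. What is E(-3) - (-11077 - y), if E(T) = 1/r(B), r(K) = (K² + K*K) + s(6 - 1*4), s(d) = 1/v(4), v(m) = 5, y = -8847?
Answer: 1094935/491 ≈ 2230.0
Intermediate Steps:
s(d) = ⅕ (s(d) = 1/5 = ⅕)
r(K) = ⅕ + 2*K² (r(K) = (K² + K*K) + ⅕ = (K² + K²) + ⅕ = 2*K² + ⅕ = ⅕ + 2*K²)
E(T) = 5/491 (E(T) = 1/(⅕ + 2*7²) = 1/(⅕ + 2*49) = 1/(⅕ + 98) = 1/(491/5) = 5/491)
E(-3) - (-11077 - y) = 5/491 - (-11077 - 1*(-8847)) = 5/491 - (-11077 + 8847) = 5/491 - 1*(-2230) = 5/491 + 2230 = 1094935/491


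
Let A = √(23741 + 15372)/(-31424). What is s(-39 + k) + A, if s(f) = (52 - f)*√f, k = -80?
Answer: -√39113/31424 + 171*I*√119 ≈ -0.0062936 + 1865.4*I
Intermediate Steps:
s(f) = √f*(52 - f)
A = -√39113/31424 (A = √39113*(-1/31424) = -√39113/31424 ≈ -0.0062936)
s(-39 + k) + A = √(-39 - 80)*(52 - (-39 - 80)) - √39113/31424 = √(-119)*(52 - 1*(-119)) - √39113/31424 = (I*√119)*(52 + 119) - √39113/31424 = (I*√119)*171 - √39113/31424 = 171*I*√119 - √39113/31424 = -√39113/31424 + 171*I*√119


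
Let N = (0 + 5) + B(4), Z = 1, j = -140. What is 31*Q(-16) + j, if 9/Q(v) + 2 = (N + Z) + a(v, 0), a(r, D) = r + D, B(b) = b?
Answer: -1399/8 ≈ -174.88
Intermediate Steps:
a(r, D) = D + r
N = 9 (N = (0 + 5) + 4 = 5 + 4 = 9)
Q(v) = 9/(8 + v) (Q(v) = 9/(-2 + ((9 + 1) + (0 + v))) = 9/(-2 + (10 + v)) = 9/(8 + v))
31*Q(-16) + j = 31*(9/(8 - 16)) - 140 = 31*(9/(-8)) - 140 = 31*(9*(-⅛)) - 140 = 31*(-9/8) - 140 = -279/8 - 140 = -1399/8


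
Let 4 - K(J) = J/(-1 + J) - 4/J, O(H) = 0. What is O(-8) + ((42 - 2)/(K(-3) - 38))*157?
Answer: -75360/433 ≈ -174.04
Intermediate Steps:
K(J) = 4 + 4/J - J/(-1 + J) (K(J) = 4 - (J/(-1 + J) - 4/J) = 4 - (-4/J + J/(-1 + J)) = 4 + (4/J - J/(-1 + J)) = 4 + 4/J - J/(-1 + J))
O(-8) + ((42 - 2)/(K(-3) - 38))*157 = 0 + ((42 - 2)/((-4 + 3*(-3)²)/((-3)*(-1 - 3)) - 38))*157 = 0 + (40/(-⅓*(-4 + 3*9)/(-4) - 38))*157 = 0 + (40/(-⅓*(-¼)*(-4 + 27) - 38))*157 = 0 + (40/(-⅓*(-¼)*23 - 38))*157 = 0 + (40/(23/12 - 38))*157 = 0 + (40/(-433/12))*157 = 0 + (40*(-12/433))*157 = 0 - 480/433*157 = 0 - 75360/433 = -75360/433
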